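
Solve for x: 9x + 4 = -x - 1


Starting with: 9x + 4 = -x - 1
Move all x terms to left: (9 + 1)x = -1 - 4
Simplify: 10x = -5
Divide both sides by 10: x = -1/2

x = -1/2


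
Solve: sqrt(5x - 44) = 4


Square both sides: 5x - 44 = 4^2 = 16
5x = 16 + 44 = 60
x = 12
Check: sqrt(5*12 - 44) = sqrt(16) = 4 ✓

x = 12


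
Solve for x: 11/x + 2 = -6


Subtract 2 from both sides: 11/x = -8
Multiply both sides by x: 11 = -8 * x
Divide by -8: x = -11/8

x = -11/8


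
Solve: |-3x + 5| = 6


An absolute value equation |expr| = 6 gives two cases:
Case 1: -3x + 5 = 6
  -3x = 1, so x = -1/3
Case 2: -3x + 5 = -6
  -3x = -11, so x = 11/3

x = -1/3, x = 11/3


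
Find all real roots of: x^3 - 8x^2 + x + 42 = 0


Let p(x) = x^3 - 8x^2 + x + 42. By the rational root theorem (leading coefficient 1), any rational root is an integer divisor of 42: try ±1, ±2, ... in turn.
Test x = 1: value = 36 ≠ 0.
Test x = -1: value = 32 ≠ 0.
Test x = 2: value = 20 ≠ 0.
Test x = -2: value = 0 ✓, so (x + 2) is a factor.
Synthetic division by (x + 2): bring down 1; 1(-2) - 8 = -10; (-10)(-2) + 1 = 21; 21(-2) + 42 = 0 → quotient x^2 - 10x + 21, remainder 0.
Solve the quadratic x^2 - 10x + 21 = 0: discriminant = (-10)^2 - 4(1)(21) = 100 - 84 = 16.
sqrt(16) = 4, so x = (10 ± 4)/2: x = 7 or x = 3.

x = -2, x = 3, x = 7


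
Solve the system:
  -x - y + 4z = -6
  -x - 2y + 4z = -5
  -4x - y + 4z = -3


Using Cramer's rule. Expand each determinant along the first row.
D  = (-1)*[(-2)*4 - 4*(-1)] - (-1)*[(-1)*4 - 4*(-4)] + 4*[(-1)*(-1) - (-2)*(-4)]
  = (-1)*(-4) - (-1)*(12) + 4*(-7) = -12
Dx = (-6)*[(-2)*4 - 4*(-1)] - (-1)*[(-5)*4 - 4*(-3)] + 4*[(-5)*(-1) - (-2)*(-3)]
  = (-6)*(-4) - (-1)*(-8) + 4*(-1) = 12
Dy = (-1)*[(-5)*4 - 4*(-3)] - (-6)*[(-1)*4 - 4*(-4)] + 4*[(-1)*(-3) - (-5)*(-4)]
  = (-1)*(-8) - (-6)*(12) + 4*(-17) = 12
Dz = (-1)*[(-2)*(-3) - (-5)*(-1)] - (-1)*[(-1)*(-3) - (-5)*(-4)] + (-6)*[(-1)*(-1) - (-2)*(-4)]
  = (-1)*(1) - (-1)*(-17) + (-6)*(-7) = 24
x = Dx/D = 12/-12 = -1, y = Dy/D = 12/-12 = -1, z = Dz/D = 24/-12 = -2
Check eq1: (-1)(-1) + (-1)(-1) + (4)(-2) = -6 = -6 ✓
Check eq2: (-1)(-1) + (-2)(-1) + (4)(-2) = -5 = -5 ✓
Check eq3: (-4)(-1) + (-1)(-1) + (4)(-2) = -3 = -3 ✓

x = -1, y = -1, z = -2


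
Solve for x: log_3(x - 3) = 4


Convert to exponential form: x - 3 = 3^4 = 81
x = 81 + 3 = 84
Check: log_3(84 - 3) = log_3(81) = log_3(81) = 4 ✓

x = 84


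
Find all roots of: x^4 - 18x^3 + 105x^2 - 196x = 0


The constant term is 0, so x = 0 is a root. Factor out x:
  x^3 - 18x^2 + 105x - 196 = 0
Let p(x) = x^3 - 18x^2 + 105x - 196. By the rational root theorem (leading coefficient 1), any rational root is an integer divisor of 196: try ±1, ±2, ... in turn.
Test x = 1: value = -108 ≠ 0.
Test x = -1: value = -320 ≠ 0.
Test x = 2: value = -50 ≠ 0.
Test x = -2: value = -486 ≠ 0.
Test x = 4: value = 0 ✓, so (x - 4) is a factor.
Synthetic division by (x - 4): bring down 1; 1(4) - 18 = -14; (-14)(4) + 105 = 49; 49(4) - 196 = 0 → quotient x^2 - 14x + 49, remainder 0.
Solve the quadratic x^2 - 14x + 49 = 0: discriminant = (-14)^2 - 4(1)(49) = 196 - 196 = 0.
Discriminant = 0, so a double root: x = 14/2 = 7.
Collecting all roots found:

x = 0, x = 4, x = 7 (multiplicity 2)


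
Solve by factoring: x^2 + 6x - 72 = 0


We need two numbers that multiply to -72 and add to 6.
Those numbers are 12 and -6 (since 12 * (-6) = -72 and 12 + (-6) = 6).
So x^2 + 6x - 72 = (x + 12)(x - 6) = 0
Setting each factor to zero: x = -12 or x = 6

x = -12, x = 6


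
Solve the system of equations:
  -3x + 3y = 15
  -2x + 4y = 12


Using Cramer's rule:
Determinant D = (-3)(4) - (-2)(3) = -12 + 6 = -6
Dx = (15)(4) - (12)(3) = 60 - 36 = 24
Dy = (-3)(12) - (-2)(15) = -36 + 30 = -6
x = Dx/D = 24/-6 = -4
y = Dy/D = -6/-6 = 1

x = -4, y = 1


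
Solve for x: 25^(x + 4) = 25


Express both sides with the same base.
25 = 25^1
Since the bases match, equate exponents: x + 4 = 1
So x = 1 - (4) = -3

x = -3


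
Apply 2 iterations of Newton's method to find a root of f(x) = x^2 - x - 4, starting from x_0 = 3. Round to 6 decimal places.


Newton's method: x_(n+1) = x_n - f(x_n)/f'(x_n)
f(x) = x^2 - x - 4
f'(x) = 2x - 1

Iteration 1:
  f(3.000000) = 2.000000
  f'(3.000000) = 5.000000
  x_1 = 3.000000 - (2.000000)/(5.000000) = 2.600000

Iteration 2:
  f(2.600000) = 0.160000
  f'(2.600000) = 4.200000
  x_2 = 2.600000 - (0.160000)/(4.200000) = 2.561905

x_2 = 2.561905


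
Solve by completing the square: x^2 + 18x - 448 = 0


Start: x^2 + 18x - 448 = 0
Move constant: x^2 + 18x = 448
Half of 18 is 9, squared is 81
Add 81 to both sides: x^2 + 18x + 81 = 529
(x + 9)^2 = 529
x + 9 = ±23
x = -9 + 23 = 14 or x = -9 - 23 = -32

x = -32, x = 14


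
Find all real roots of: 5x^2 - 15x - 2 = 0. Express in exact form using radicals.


Using the quadratic formula: x = (-b ± sqrt(b^2 - 4ac)) / (2a)
Here a = 5, b = -15, c = -2
Discriminant = b^2 - 4ac = (-15)^2 - 4(5)(-2) = 225 + 40 = 265
Since discriminant = 265 > 0, there are two real roots.
x = (15 ± sqrt(265)) / 10
Numerically: x ≈ 3.1279 or x ≈ -0.1279

x = (15 + sqrt(265)) / 10 or x = (15 - sqrt(265)) / 10


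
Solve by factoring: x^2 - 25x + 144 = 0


We need two numbers that multiply to 144 and add to -25.
Those numbers are -16 and -9 (since (-16) * (-9) = 144 and (-16) + (-9) = -25).
So x^2 - 25x + 144 = (x - 16)(x - 9) = 0
Setting each factor to zero: x = 16 or x = 9

x = 9, x = 16


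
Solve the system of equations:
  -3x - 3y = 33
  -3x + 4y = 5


Using Cramer's rule:
Determinant D = (-3)(4) - (-3)(-3) = -12 - 9 = -21
Dx = (33)(4) - (5)(-3) = 132 + 15 = 147
Dy = (-3)(5) - (-3)(33) = -15 + 99 = 84
x = Dx/D = 147/-21 = -7
y = Dy/D = 84/-21 = -4

x = -7, y = -4


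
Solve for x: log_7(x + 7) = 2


Convert to exponential form: x + 7 = 7^2 = 49
x = 49 - 7 = 42
Check: log_7(42 + 7) = log_7(49) = log_7(49) = 2 ✓

x = 42


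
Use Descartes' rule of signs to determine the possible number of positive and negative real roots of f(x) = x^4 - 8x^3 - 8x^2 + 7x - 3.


Descartes' rule of signs:

For positive roots, count sign changes in f(x) = x^4 - 8x^3 - 8x^2 + 7x - 3:
Signs of coefficients: +, -, -, +, -
Number of sign changes: 3
Possible positive real roots: 3, 1

For negative roots, examine f(-x) = x^4 + 8x^3 - 8x^2 - 7x - 3:
Signs of coefficients: +, +, -, -, -
Number of sign changes: 1
Possible negative real roots: 1

Positive roots: 3 or 1; Negative roots: 1


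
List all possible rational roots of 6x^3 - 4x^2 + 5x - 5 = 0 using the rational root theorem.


Rational root theorem: possible roots are ±p/q where:
  p divides the constant term (-5): p ∈ {1, 5}
  q divides the leading coefficient (6): q ∈ {1, 2, 3, 6}

All possible rational roots: -5, -5/2, -5/3, -1, -5/6, -1/2, -1/3, -1/6, 1/6, 1/3, 1/2, 5/6, 1, 5/3, 5/2, 5

-5, -5/2, -5/3, -1, -5/6, -1/2, -1/3, -1/6, 1/6, 1/3, 1/2, 5/6, 1, 5/3, 5/2, 5


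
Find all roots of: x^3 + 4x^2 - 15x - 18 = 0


Let p(x) = x^3 + 4x^2 - 15x - 18. By the rational root theorem (leading coefficient 1), any rational root is an integer divisor of 18: try ±1, ±2, ... in turn.
Test x = 1: value = -28 ≠ 0.
Test x = -1: value = 0 ✓, so (x + 1) is a factor.
Synthetic division by (x + 1): bring down 1; 1(-1) + 4 = 3; 3(-1) - 15 = -18; (-18)(-1) - 18 = 0 → quotient x^2 + 3x - 18, remainder 0.
Solve the quadratic x^2 + 3x - 18 = 0: discriminant = 3^2 - 4(1)(-18) = 9 + 72 = 81.
sqrt(81) = 9, so x = (-3 ± 9)/2: x = 3 or x = -6.
Collecting all roots found:

x = -6, x = -1, x = 3


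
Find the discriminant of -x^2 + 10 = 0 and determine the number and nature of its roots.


For ax^2 + bx + c = 0, discriminant D = b^2 - 4ac
Here a = -1, b = 0, c = 10
D = (0)^2 - 4(-1)(10) = 0 + 40 = 40

D = 40 > 0 but not a perfect square
The equation has 2 distinct real irrational roots.

Discriminant = 40, 2 distinct real irrational roots


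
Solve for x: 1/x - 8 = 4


Subtract -8 from both sides: 1/x = 12
Multiply both sides by x: 1 = 12 * x
Divide by 12: x = 1/12

x = 1/12


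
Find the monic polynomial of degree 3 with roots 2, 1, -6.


A monic polynomial with roots 2, 1, -6 is:
p(x) = (x - 2)(x - 1)(x + 6)
After multiplying by (x - 2): x - 2
After multiplying by (x - 1): x^2 - 3x + 2
After multiplying by (x + 6): x^3 + 3x^2 - 16x + 12

x^3 + 3x^2 - 16x + 12


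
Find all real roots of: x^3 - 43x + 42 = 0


Let p(x) = x^3 - 43x + 42. By the rational root theorem (leading coefficient 1), any rational root is an integer divisor of 42: try ±1, ±2, ... in turn.
Test x = 1: value = 0 ✓, so (x - 1) is a factor.
Synthetic division by (x - 1): bring down 1; 1(1) + 0 = 1; 1(1) - 43 = -42; (-42)(1) + 42 = 0 → quotient x^2 + x - 42, remainder 0.
Solve the quadratic x^2 + x - 42 = 0: discriminant = 1^2 - 4(1)(-42) = 1 + 168 = 169.
sqrt(169) = 13, so x = (-1 ± 13)/2: x = 6 or x = -7.

x = -7, x = 1, x = 6


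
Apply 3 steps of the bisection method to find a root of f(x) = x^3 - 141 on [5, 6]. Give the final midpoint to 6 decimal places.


f(x) = x^3 - 141
f(5) = -16 < 0
f(6) = 75 > 0

Step 1: midpoint = (5.000000 + 6.000000)/2 = 5.500000
  f(5.500000) = 25.375000
  f(mid) > 0, so root is in [5.000000, 5.500000]

Step 2: midpoint = (5.000000 + 5.500000)/2 = 5.250000
  f(5.250000) = 3.703125
  f(mid) > 0, so root is in [5.000000, 5.250000]

Step 3: midpoint = (5.000000 + 5.250000)/2 = 5.125000
  f(5.125000) = -6.388672
  f(mid) < 0, so root is in [5.125000, 5.250000]

midpoint = 5.125000


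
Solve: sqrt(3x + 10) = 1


Square both sides: 3x + 10 = 1^2 = 1
3x = 1 - 10 = -9
x = -3
Check: sqrt(3*(-3) + 10) = sqrt(1) = 1 ✓

x = -3


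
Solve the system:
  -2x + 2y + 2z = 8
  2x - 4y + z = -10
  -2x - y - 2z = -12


Using Cramer's rule. Expand each determinant along the first row.
D  = (-2)*[(-4)*(-2) - 1*(-1)] - 2*[2*(-2) - 1*(-2)] + 2*[2*(-1) - (-4)*(-2)]
  = (-2)*(9) - 2*(-2) + 2*(-10) = -34
Dx = 8*[(-4)*(-2) - 1*(-1)] - 2*[(-10)*(-2) - 1*(-12)] + 2*[(-10)*(-1) - (-4)*(-12)]
  = 8*(9) - 2*(32) + 2*(-38) = -68
Dy = (-2)*[(-10)*(-2) - 1*(-12)] - 8*[2*(-2) - 1*(-2)] + 2*[2*(-12) - (-10)*(-2)]
  = (-2)*(32) - 8*(-2) + 2*(-44) = -136
Dz = (-2)*[(-4)*(-12) - (-10)*(-1)] - 2*[2*(-12) - (-10)*(-2)] + 8*[2*(-1) - (-4)*(-2)]
  = (-2)*(38) - 2*(-44) + 8*(-10) = -68
x = Dx/D = -68/-34 = 2, y = Dy/D = -136/-34 = 4, z = Dz/D = -68/-34 = 2
Check eq1: (-2)(2) + (2)(4) + (2)(2) = 8 = 8 ✓
Check eq2: (2)(2) + (-4)(4) + (1)(2) = -10 = -10 ✓
Check eq3: (-2)(2) + (-1)(4) + (-2)(2) = -12 = -12 ✓

x = 2, y = 4, z = 2


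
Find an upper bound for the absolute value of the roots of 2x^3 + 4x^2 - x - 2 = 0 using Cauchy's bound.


Cauchy's bound: all roots r satisfy |r| <= 1 + max(|a_i/a_n|) for i = 0,...,n-1
where a_n is the leading coefficient.

Coefficients: [2, 4, -1, -2]
Leading coefficient a_n = 2
Ratios |a_i/a_n|: 2, 1/2, 1
Maximum ratio: 2
Cauchy's bound: |r| <= 1 + 2 = 3

Upper bound = 3


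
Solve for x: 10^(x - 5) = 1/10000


Express both sides with the same base.
1/10000 = 10^(-4)
Since the bases match, equate exponents: x - 5 = -4
So x = -4 - (-5) = 1

x = 1


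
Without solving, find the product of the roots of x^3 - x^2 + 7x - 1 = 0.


By Vieta's formulas for x^3 + bx^2 + cx + d = 0:
  r1 + r2 + r3 = -b/a = 1
  r1*r2 + r1*r3 + r2*r3 = c/a = 7
  r1*r2*r3 = -d/a = 1


Product = 1


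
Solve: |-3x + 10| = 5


An absolute value equation |expr| = 5 gives two cases:
Case 1: -3x + 10 = 5
  -3x = -5, so x = 5/3
Case 2: -3x + 10 = -5
  -3x = -15, so x = 5

x = 5/3, x = 5


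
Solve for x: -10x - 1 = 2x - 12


Starting with: -10x - 1 = 2x - 12
Move all x terms to left: (-10 - 2)x = -12 + 1
Simplify: -12x = -11
Divide both sides by -12: x = 11/12

x = 11/12


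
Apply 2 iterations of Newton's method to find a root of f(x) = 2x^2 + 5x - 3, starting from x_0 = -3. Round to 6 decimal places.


Newton's method: x_(n+1) = x_n - f(x_n)/f'(x_n)
f(x) = 2x^2 + 5x - 3
f'(x) = 4x + 5

Iteration 1:
  f(-3.000000) = 0.000000
  f'(-3.000000) = -7.000000
  x_1 = -3.000000 - (0.000000)/(-7.000000) = -3.000000

Iteration 2:
  f(-3.000000) = 0.000000
  f'(-3.000000) = -7.000000
  x_2 = -3.000000 - (0.000000)/(-7.000000) = -3.000000

x_2 = -3.000000


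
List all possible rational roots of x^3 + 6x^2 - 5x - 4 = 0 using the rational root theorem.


Rational root theorem: possible roots are ±p/q where:
  p divides the constant term (-4): p ∈ {1, 2, 4}
  q divides the leading coefficient (1): q ∈ {1}

All possible rational roots: -4, -2, -1, 1, 2, 4

-4, -2, -1, 1, 2, 4


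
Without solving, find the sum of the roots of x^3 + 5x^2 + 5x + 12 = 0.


By Vieta's formulas for x^3 + bx^2 + cx + d = 0:
  r1 + r2 + r3 = -b/a = -5
  r1*r2 + r1*r3 + r2*r3 = c/a = 5
  r1*r2*r3 = -d/a = -12


Sum = -5


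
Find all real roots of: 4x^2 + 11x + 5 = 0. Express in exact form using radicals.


Using the quadratic formula: x = (-b ± sqrt(b^2 - 4ac)) / (2a)
Here a = 4, b = 11, c = 5
Discriminant = b^2 - 4ac = 11^2 - 4(4)(5) = 121 - 80 = 41
Since discriminant = 41 > 0, there are two real roots.
x = (-11 ± sqrt(41)) / 8
Numerically: x ≈ -0.5746 or x ≈ -2.1754

x = (-11 + sqrt(41)) / 8 or x = (-11 - sqrt(41)) / 8


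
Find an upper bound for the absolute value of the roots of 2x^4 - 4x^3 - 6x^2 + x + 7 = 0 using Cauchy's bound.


Cauchy's bound: all roots r satisfy |r| <= 1 + max(|a_i/a_n|) for i = 0,...,n-1
where a_n is the leading coefficient.

Coefficients: [2, -4, -6, 1, 7]
Leading coefficient a_n = 2
Ratios |a_i/a_n|: 2, 3, 1/2, 7/2
Maximum ratio: 7/2
Cauchy's bound: |r| <= 1 + 7/2 = 9/2

Upper bound = 9/2


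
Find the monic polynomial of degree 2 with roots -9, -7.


A monic polynomial with roots -9, -7 is:
p(x) = (x + 9)(x + 7)
After multiplying by (x + 9): x + 9
After multiplying by (x + 7): x^2 + 16x + 63

x^2 + 16x + 63


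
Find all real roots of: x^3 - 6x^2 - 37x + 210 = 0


Let p(x) = x^3 - 6x^2 - 37x + 210. By the rational root theorem (leading coefficient 1), any rational root is an integer divisor of 210: try ±1, ±2, ... in turn.
Test x = 1: value = 168 ≠ 0.
Test x = -1: value = 240 ≠ 0.
Test x = 2: value = 120 ≠ 0.
Test x = -2: value = 252 ≠ 0.
Test x = 3: value = 72 ≠ 0.
Test x = -3: value = 240 ≠ 0.
Test x = 5: value = 0 ✓, so (x - 5) is a factor.
Synthetic division by (x - 5): bring down 1; 1(5) - 6 = -1; (-1)(5) - 37 = -42; (-42)(5) + 210 = 0 → quotient x^2 - x - 42, remainder 0.
Solve the quadratic x^2 - x - 42 = 0: discriminant = (-1)^2 - 4(1)(-42) = 1 + 168 = 169.
sqrt(169) = 13, so x = (1 ± 13)/2: x = 7 or x = -6.

x = -6, x = 5, x = 7


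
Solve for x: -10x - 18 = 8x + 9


Starting with: -10x - 18 = 8x + 9
Move all x terms to left: (-10 - 8)x = 9 + 18
Simplify: -18x = 27
Divide both sides by -18: x = -3/2

x = -3/2


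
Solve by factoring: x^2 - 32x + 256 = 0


We need two numbers that multiply to 256 and add to -32.
Those numbers are -16 and -16 (since (-16) * (-16) = 256 and (-16) + (-16) = -32).
So x^2 - 32x + 256 = (x - 16)(x - 16) = 0
Setting each factor to zero: x = 16 or x = 16

x = 16


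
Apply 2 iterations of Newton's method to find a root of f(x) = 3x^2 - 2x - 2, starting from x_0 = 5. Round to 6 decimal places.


Newton's method: x_(n+1) = x_n - f(x_n)/f'(x_n)
f(x) = 3x^2 - 2x - 2
f'(x) = 6x - 2

Iteration 1:
  f(5.000000) = 63.000000
  f'(5.000000) = 28.000000
  x_1 = 5.000000 - (63.000000)/(28.000000) = 2.750000

Iteration 2:
  f(2.750000) = 15.187500
  f'(2.750000) = 14.500000
  x_2 = 2.750000 - (15.187500)/(14.500000) = 1.702586

x_2 = 1.702586


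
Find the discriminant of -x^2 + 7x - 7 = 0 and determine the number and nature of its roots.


For ax^2 + bx + c = 0, discriminant D = b^2 - 4ac
Here a = -1, b = 7, c = -7
D = (7)^2 - 4(-1)(-7) = 49 - 28 = 21

D = 21 > 0 but not a perfect square
The equation has 2 distinct real irrational roots.

Discriminant = 21, 2 distinct real irrational roots


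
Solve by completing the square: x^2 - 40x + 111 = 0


Start: x^2 - 40x + 111 = 0
Move constant: x^2 - 40x = -111
Half of -40 is -20, squared is 400
Add 400 to both sides: x^2 - 40x + 400 = 289
(x - 20)^2 = 289
x - 20 = ±17
x = 20 + 17 = 37 or x = 20 - 17 = 3

x = 3, x = 37


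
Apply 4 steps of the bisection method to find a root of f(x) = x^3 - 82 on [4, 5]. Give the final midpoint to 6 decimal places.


f(x) = x^3 - 82
f(4) = -18 < 0
f(5) = 43 > 0

Step 1: midpoint = (4.000000 + 5.000000)/2 = 4.500000
  f(4.500000) = 9.125000
  f(mid) > 0, so root is in [4.000000, 4.500000]

Step 2: midpoint = (4.000000 + 4.500000)/2 = 4.250000
  f(4.250000) = -5.234375
  f(mid) < 0, so root is in [4.250000, 4.500000]

Step 3: midpoint = (4.250000 + 4.500000)/2 = 4.375000
  f(4.375000) = 1.740234
  f(mid) > 0, so root is in [4.250000, 4.375000]

Step 4: midpoint = (4.250000 + 4.375000)/2 = 4.312500
  f(4.312500) = -1.797607
  f(mid) < 0, so root is in [4.312500, 4.375000]

midpoint = 4.312500


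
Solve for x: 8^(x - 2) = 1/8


Express both sides with the same base.
1/8 = 8^(-1)
Since the bases match, equate exponents: x - 2 = -1
So x = -1 - (-2) = 1

x = 1


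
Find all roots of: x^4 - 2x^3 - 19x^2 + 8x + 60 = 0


Let p(x) = x^4 - 2x^3 - 19x^2 + 8x + 60. By the rational root theorem (leading coefficient 1), any rational root is an integer divisor of 60: try ±1, ±2, ... in turn.
Test x = 1: value = 48 ≠ 0.
Test x = -1: value = 36 ≠ 0.
Test x = 2: value = 0 ✓, so (x - 2) is a factor.
Synthetic division by (x - 2): bring down 1; 1(2) - 2 = 0; 0(2) - 19 = -19; (-19)(2) + 8 = -30; (-30)(2) + 60 = 0 → quotient x^3 - 19x - 30, remainder 0.
Continue with the quotient x^3 - 19x - 30 (candidates must divide 30; re-test x = 2 first in case it repeats).
Test x = 2: value = -60 ≠ 0.
Test x = -2: value = 0 ✓, so (x + 2) is a factor.
Synthetic division by (x + 2): bring down 1; 1(-2) + 0 = -2; (-2)(-2) - 19 = -15; (-15)(-2) - 30 = 0 → quotient x^2 - 2x - 15, remainder 0.
Solve the quadratic x^2 - 2x - 15 = 0: discriminant = (-2)^2 - 4(1)(-15) = 4 + 60 = 64.
sqrt(64) = 8, so x = (2 ± 8)/2: x = 5 or x = -3.
Collecting all roots found:

x = -3, x = -2, x = 2, x = 5


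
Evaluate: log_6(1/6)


We need the exponent such that 6^? = 1/6
6^(-1) = 1/6^1 = 1/6
Therefore log_6(1/6) = -1

-1


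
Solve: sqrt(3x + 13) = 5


Square both sides: 3x + 13 = 5^2 = 25
3x = 25 - 13 = 12
x = 4
Check: sqrt(3*4 + 13) = sqrt(25) = 5 ✓

x = 4


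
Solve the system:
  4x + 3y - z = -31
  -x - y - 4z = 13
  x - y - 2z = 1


Using Cramer's rule. Expand each determinant along the first row.
D  = 4*[(-1)*(-2) - (-4)*(-1)] - 3*[(-1)*(-2) - (-4)*1] + (-1)*[(-1)*(-1) - (-1)*1]
  = 4*(-2) - 3*(6) + (-1)*(2) = -28
Dx = (-31)*[(-1)*(-2) - (-4)*(-1)] - 3*[13*(-2) - (-4)*1] + (-1)*[13*(-1) - (-1)*1]
  = (-31)*(-2) - 3*(-22) + (-1)*(-12) = 140
Dy = 4*[13*(-2) - (-4)*1] - (-31)*[(-1)*(-2) - (-4)*1] + (-1)*[(-1)*1 - 13*1]
  = 4*(-22) - (-31)*(6) + (-1)*(-14) = 112
Dz = 4*[(-1)*1 - 13*(-1)] - 3*[(-1)*1 - 13*1] + (-31)*[(-1)*(-1) - (-1)*1]
  = 4*(12) - 3*(-14) + (-31)*(2) = 28
x = Dx/D = 140/-28 = -5, y = Dy/D = 112/-28 = -4, z = Dz/D = 28/-28 = -1
Check eq1: (4)(-5) + (3)(-4) + (-1)(-1) = -31 = -31 ✓
Check eq2: (-1)(-5) + (-1)(-4) + (-4)(-1) = 13 = 13 ✓
Check eq3: (1)(-5) + (-1)(-4) + (-2)(-1) = 1 = 1 ✓

x = -5, y = -4, z = -1


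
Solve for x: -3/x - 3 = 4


Subtract -3 from both sides: -3/x = 7
Multiply both sides by x: -3 = 7 * x
Divide by 7: x = -3/7

x = -3/7


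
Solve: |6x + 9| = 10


An absolute value equation |expr| = 10 gives two cases:
Case 1: 6x + 9 = 10
  6x = 1, so x = 1/6
Case 2: 6x + 9 = -10
  6x = -19, so x = -19/6

x = -19/6, x = 1/6


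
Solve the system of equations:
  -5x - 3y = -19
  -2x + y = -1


Using Cramer's rule:
Determinant D = (-5)(1) - (-2)(-3) = -5 - 6 = -11
Dx = (-19)(1) - (-1)(-3) = -19 - 3 = -22
Dy = (-5)(-1) - (-2)(-19) = 5 - 38 = -33
x = Dx/D = -22/-11 = 2
y = Dy/D = -33/-11 = 3

x = 2, y = 3


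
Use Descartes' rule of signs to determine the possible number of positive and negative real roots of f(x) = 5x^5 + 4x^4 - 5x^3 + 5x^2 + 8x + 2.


Descartes' rule of signs:

For positive roots, count sign changes in f(x) = 5x^5 + 4x^4 - 5x^3 + 5x^2 + 8x + 2:
Signs of coefficients: +, +, -, +, +, +
Number of sign changes: 2
Possible positive real roots: 2, 0

For negative roots, examine f(-x) = -5x^5 + 4x^4 + 5x^3 + 5x^2 - 8x + 2:
Signs of coefficients: -, +, +, +, -, +
Number of sign changes: 3
Possible negative real roots: 3, 1

Positive roots: 2 or 0; Negative roots: 3 or 1


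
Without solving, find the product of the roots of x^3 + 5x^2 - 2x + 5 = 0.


By Vieta's formulas for x^3 + bx^2 + cx + d = 0:
  r1 + r2 + r3 = -b/a = -5
  r1*r2 + r1*r3 + r2*r3 = c/a = -2
  r1*r2*r3 = -d/a = -5


Product = -5


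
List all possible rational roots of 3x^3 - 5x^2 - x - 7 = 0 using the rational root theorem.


Rational root theorem: possible roots are ±p/q where:
  p divides the constant term (-7): p ∈ {1, 7}
  q divides the leading coefficient (3): q ∈ {1, 3}

All possible rational roots: -7, -7/3, -1, -1/3, 1/3, 1, 7/3, 7

-7, -7/3, -1, -1/3, 1/3, 1, 7/3, 7


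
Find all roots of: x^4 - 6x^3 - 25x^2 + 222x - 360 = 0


Let p(x) = x^4 - 6x^3 - 25x^2 + 222x - 360. By the rational root theorem (leading coefficient 1), any rational root is an integer divisor of 360: try ±1, ±2, ... in turn.
Test x = 1: value = -168 ≠ 0.
Test x = -1: value = -600 ≠ 0.
Test x = 2: value = -48 ≠ 0.
Test x = -2: value = -840 ≠ 0.
Test x = 3: value = 0 ✓, so (x - 3) is a factor.
Synthetic division by (x - 3): bring down 1; 1(3) - 6 = -3; (-3)(3) - 25 = -34; (-34)(3) + 222 = 120; 120(3) - 360 = 0 → quotient x^3 - 3x^2 - 34x + 120, remainder 0.
Continue with the quotient x^3 - 3x^2 - 34x + 120 (candidates must divide 120; re-test x = 3 first in case it repeats).
Test x = 3: value = 18 ≠ 0.
Test x = -3: value = 168 ≠ 0.
Test x = 4: value = 0 ✓, so (x - 4) is a factor.
Synthetic division by (x - 4): bring down 1; 1(4) - 3 = 1; 1(4) - 34 = -30; (-30)(4) + 120 = 0 → quotient x^2 + x - 30, remainder 0.
Solve the quadratic x^2 + x - 30 = 0: discriminant = 1^2 - 4(1)(-30) = 1 + 120 = 121.
sqrt(121) = 11, so x = (-1 ± 11)/2: x = 5 or x = -6.
Collecting all roots found:

x = -6, x = 3, x = 4, x = 5


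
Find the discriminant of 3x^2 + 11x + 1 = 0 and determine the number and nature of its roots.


For ax^2 + bx + c = 0, discriminant D = b^2 - 4ac
Here a = 3, b = 11, c = 1
D = (11)^2 - 4(3)(1) = 121 - 12 = 109

D = 109 > 0 but not a perfect square
The equation has 2 distinct real irrational roots.

Discriminant = 109, 2 distinct real irrational roots


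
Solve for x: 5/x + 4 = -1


Subtract 4 from both sides: 5/x = -5
Multiply both sides by x: 5 = -5 * x
Divide by -5: x = -1

x = -1


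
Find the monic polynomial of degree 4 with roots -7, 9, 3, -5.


A monic polynomial with roots -7, 9, 3, -5 is:
p(x) = (x + 7)(x - 9)(x - 3)(x + 5)
After multiplying by (x + 7): x + 7
After multiplying by (x - 9): x^2 - 2x - 63
After multiplying by (x - 3): x^3 - 5x^2 - 57x + 189
After multiplying by (x + 5): x^4 - 82x^2 - 96x + 945

x^4 - 82x^2 - 96x + 945


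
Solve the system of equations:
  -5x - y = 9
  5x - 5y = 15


Using Cramer's rule:
Determinant D = (-5)(-5) - (5)(-1) = 25 + 5 = 30
Dx = (9)(-5) - (15)(-1) = -45 + 15 = -30
Dy = (-5)(15) - (5)(9) = -75 - 45 = -120
x = Dx/D = -30/30 = -1
y = Dy/D = -120/30 = -4

x = -1, y = -4


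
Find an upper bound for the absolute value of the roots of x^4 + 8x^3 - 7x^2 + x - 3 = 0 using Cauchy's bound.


Cauchy's bound: all roots r satisfy |r| <= 1 + max(|a_i/a_n|) for i = 0,...,n-1
where a_n is the leading coefficient.

Coefficients: [1, 8, -7, 1, -3]
Leading coefficient a_n = 1
Ratios |a_i/a_n|: 8, 7, 1, 3
Maximum ratio: 8
Cauchy's bound: |r| <= 1 + 8 = 9

Upper bound = 9


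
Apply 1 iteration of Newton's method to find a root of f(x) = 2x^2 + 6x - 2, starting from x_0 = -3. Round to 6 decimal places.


Newton's method: x_(n+1) = x_n - f(x_n)/f'(x_n)
f(x) = 2x^2 + 6x - 2
f'(x) = 4x + 6

Iteration 1:
  f(-3.000000) = -2.000000
  f'(-3.000000) = -6.000000
  x_1 = -3.000000 - (-2.000000)/(-6.000000) = -3.333333

x_1 = -3.333333


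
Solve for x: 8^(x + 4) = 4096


Express both sides with the same base.
4096 = 8^4
Since the bases match, equate exponents: x + 4 = 4
So x = 4 - (4) = 0

x = 0


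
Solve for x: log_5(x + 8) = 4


Convert to exponential form: x + 8 = 5^4 = 625
x = 625 - 8 = 617
Check: log_5(617 + 8) = log_5(625) = log_5(625) = 4 ✓

x = 617


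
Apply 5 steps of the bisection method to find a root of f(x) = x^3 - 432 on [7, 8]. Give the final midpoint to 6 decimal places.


f(x) = x^3 - 432
f(7) = -89 < 0
f(8) = 80 > 0

Step 1: midpoint = (7.000000 + 8.000000)/2 = 7.500000
  f(7.500000) = -10.125000
  f(mid) < 0, so root is in [7.500000, 8.000000]

Step 2: midpoint = (7.500000 + 8.000000)/2 = 7.750000
  f(7.750000) = 33.484375
  f(mid) > 0, so root is in [7.500000, 7.750000]

Step 3: midpoint = (7.500000 + 7.750000)/2 = 7.625000
  f(7.625000) = 11.322266
  f(mid) > 0, so root is in [7.500000, 7.625000]

Step 4: midpoint = (7.500000 + 7.625000)/2 = 7.562500
  f(7.562500) = 0.510010
  f(mid) > 0, so root is in [7.500000, 7.562500]

Step 5: midpoint = (7.500000 + 7.562500)/2 = 7.531250
  f(7.531250) = -4.829559
  f(mid) < 0, so root is in [7.531250, 7.562500]

midpoint = 7.531250


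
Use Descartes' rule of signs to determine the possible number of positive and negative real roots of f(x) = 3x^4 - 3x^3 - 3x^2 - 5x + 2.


Descartes' rule of signs:

For positive roots, count sign changes in f(x) = 3x^4 - 3x^3 - 3x^2 - 5x + 2:
Signs of coefficients: +, -, -, -, +
Number of sign changes: 2
Possible positive real roots: 2, 0

For negative roots, examine f(-x) = 3x^4 + 3x^3 - 3x^2 + 5x + 2:
Signs of coefficients: +, +, -, +, +
Number of sign changes: 2
Possible negative real roots: 2, 0

Positive roots: 2 or 0; Negative roots: 2 or 0


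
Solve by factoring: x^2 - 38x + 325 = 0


We need two numbers that multiply to 325 and add to -38.
Those numbers are -25 and -13 (since (-25) * (-13) = 325 and (-25) + (-13) = -38).
So x^2 - 38x + 325 = (x - 25)(x - 13) = 0
Setting each factor to zero: x = 25 or x = 13

x = 13, x = 25


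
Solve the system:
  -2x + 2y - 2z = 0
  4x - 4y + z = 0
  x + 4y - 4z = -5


Using Cramer's rule. Expand each determinant along the first row.
D  = (-2)*[(-4)*(-4) - 1*4] - 2*[4*(-4) - 1*1] + (-2)*[4*4 - (-4)*1]
  = (-2)*(12) - 2*(-17) + (-2)*(20) = -30
Dx = 0*[(-4)*(-4) - 1*4] - 2*[0*(-4) - 1*(-5)] + (-2)*[0*4 - (-4)*(-5)]
  = 0*(12) - 2*(5) + (-2)*(-20) = 30
Dy = (-2)*[0*(-4) - 1*(-5)] - 0*[4*(-4) - 1*1] + (-2)*[4*(-5) - 0*1]
  = (-2)*(5) - 0*(-17) + (-2)*(-20) = 30
Dz = (-2)*[(-4)*(-5) - 0*4] - 2*[4*(-5) - 0*1] + 0*[4*4 - (-4)*1]
  = (-2)*(20) - 2*(-20) + 0*(20) = 0
x = Dx/D = 30/-30 = -1, y = Dy/D = 30/-30 = -1, z = Dz/D = 0/-30 = 0
Check eq1: (-2)(-1) + (2)(-1) + (-2)(0) = 0 = 0 ✓
Check eq2: (4)(-1) + (-4)(-1) + (1)(0) = 0 = 0 ✓
Check eq3: (1)(-1) + (4)(-1) + (-4)(0) = -5 = -5 ✓

x = -1, y = -1, z = 0


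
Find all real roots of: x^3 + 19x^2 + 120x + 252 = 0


Let p(x) = x^3 + 19x^2 + 120x + 252. By the rational root theorem (leading coefficient 1), any rational root is an integer divisor of 252: try ±1, ±2, ... in turn.
Test x = 1: value = 392 ≠ 0.
Test x = -1: value = 150 ≠ 0.
Test x = 2: value = 576 ≠ 0.
Test x = -2: value = 80 ≠ 0.
Test x = 3: value = 810 ≠ 0.
Test x = -3: value = 36 ≠ 0.
Test x = 4: value = 1100 ≠ 0.
Test x = -4: value = 12 ≠ 0.
Test x = 6: value = 1872 ≠ 0.
Test x = -6: value = 0 ✓, so (x + 6) is a factor.
Synthetic division by (x + 6): bring down 1; 1(-6) + 19 = 13; 13(-6) + 120 = 42; 42(-6) + 252 = 0 → quotient x^2 + 13x + 42, remainder 0.
Solve the quadratic x^2 + 13x + 42 = 0: discriminant = 13^2 - 4(1)(42) = 169 - 168 = 1.
sqrt(1) = 1, so x = (-13 ± 1)/2: x = -6 or x = -7.

x = -7, x = -6 (multiplicity 2)


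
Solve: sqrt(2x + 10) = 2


Square both sides: 2x + 10 = 2^2 = 4
2x = 4 - 10 = -6
x = -3
Check: sqrt(2*(-3) + 10) = sqrt(4) = 2 ✓

x = -3


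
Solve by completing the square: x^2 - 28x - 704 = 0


Start: x^2 - 28x - 704 = 0
Move constant: x^2 - 28x = 704
Half of -28 is -14, squared is 196
Add 196 to both sides: x^2 - 28x + 196 = 900
(x - 14)^2 = 900
x - 14 = ±30
x = 14 + 30 = 44 or x = 14 - 30 = -16

x = -16, x = 44


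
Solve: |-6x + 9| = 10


An absolute value equation |expr| = 10 gives two cases:
Case 1: -6x + 9 = 10
  -6x = 1, so x = -1/6
Case 2: -6x + 9 = -10
  -6x = -19, so x = 19/6

x = -1/6, x = 19/6


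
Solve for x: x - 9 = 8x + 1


Starting with: x - 9 = 8x + 1
Move all x terms to left: (1 - 8)x = 1 + 9
Simplify: -7x = 10
Divide both sides by -7: x = -10/7

x = -10/7


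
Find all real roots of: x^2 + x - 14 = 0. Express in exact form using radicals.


Using the quadratic formula: x = (-b ± sqrt(b^2 - 4ac)) / (2a)
Here a = 1, b = 1, c = -14
Discriminant = b^2 - 4ac = 1^2 - 4(1)(-14) = 1 + 56 = 57
Since discriminant = 57 > 0, there are two real roots.
x = (-1 ± sqrt(57)) / 2
Numerically: x ≈ 3.2749 or x ≈ -4.2749

x = (-1 + sqrt(57)) / 2 or x = (-1 - sqrt(57)) / 2


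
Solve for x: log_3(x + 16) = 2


Convert to exponential form: x + 16 = 3^2 = 9
x = 9 - 16 = -7
Check: log_3(-7 + 16) = log_3(9) = log_3(9) = 2 ✓

x = -7


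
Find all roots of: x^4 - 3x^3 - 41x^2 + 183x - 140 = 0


Let p(x) = x^4 - 3x^3 - 41x^2 + 183x - 140. By the rational root theorem (leading coefficient 1), any rational root is an integer divisor of 140: try ±1, ±2, ... in turn.
Test x = 1: value = 0 ✓, so (x - 1) is a factor.
Synthetic division by (x - 1): bring down 1; 1(1) - 3 = -2; (-2)(1) - 41 = -43; (-43)(1) + 183 = 140; 140(1) - 140 = 0 → quotient x^3 - 2x^2 - 43x + 140, remainder 0.
Continue with the quotient x^3 - 2x^2 - 43x + 140 (candidates must divide 140; re-test x = 1 first in case it repeats).
Test x = 1: value = 96 ≠ 0.
Test x = -1: value = 180 ≠ 0.
Test x = 2: value = 54 ≠ 0.
Test x = -2: value = 210 ≠ 0.
Test x = 4: value = 0 ✓, so (x - 4) is a factor.
Synthetic division by (x - 4): bring down 1; 1(4) - 2 = 2; 2(4) - 43 = -35; (-35)(4) + 140 = 0 → quotient x^2 + 2x - 35, remainder 0.
Solve the quadratic x^2 + 2x - 35 = 0: discriminant = 2^2 - 4(1)(-35) = 4 + 140 = 144.
sqrt(144) = 12, so x = (-2 ± 12)/2: x = 5 or x = -7.
Collecting all roots found:

x = -7, x = 1, x = 4, x = 5


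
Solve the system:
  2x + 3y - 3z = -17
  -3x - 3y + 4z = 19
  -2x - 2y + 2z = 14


Using Cramer's rule. Expand each determinant along the first row.
D  = 2*[(-3)*2 - 4*(-2)] - 3*[(-3)*2 - 4*(-2)] + (-3)*[(-3)*(-2) - (-3)*(-2)]
  = 2*(2) - 3*(2) + (-3)*(0) = -2
Dx = (-17)*[(-3)*2 - 4*(-2)] - 3*[19*2 - 4*14] + (-3)*[19*(-2) - (-3)*14]
  = (-17)*(2) - 3*(-18) + (-3)*(4) = 8
Dy = 2*[19*2 - 4*14] - (-17)*[(-3)*2 - 4*(-2)] + (-3)*[(-3)*14 - 19*(-2)]
  = 2*(-18) - (-17)*(2) + (-3)*(-4) = 10
Dz = 2*[(-3)*14 - 19*(-2)] - 3*[(-3)*14 - 19*(-2)] + (-17)*[(-3)*(-2) - (-3)*(-2)]
  = 2*(-4) - 3*(-4) + (-17)*(0) = 4
x = Dx/D = 8/-2 = -4, y = Dy/D = 10/-2 = -5, z = Dz/D = 4/-2 = -2
Check eq1: (2)(-4) + (3)(-5) + (-3)(-2) = -17 = -17 ✓
Check eq2: (-3)(-4) + (-3)(-5) + (4)(-2) = 19 = 19 ✓
Check eq3: (-2)(-4) + (-2)(-5) + (2)(-2) = 14 = 14 ✓

x = -4, y = -5, z = -2


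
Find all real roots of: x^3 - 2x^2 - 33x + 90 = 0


Let p(x) = x^3 - 2x^2 - 33x + 90. By the rational root theorem (leading coefficient 1), any rational root is an integer divisor of 90: try ±1, ±2, ... in turn.
Test x = 1: value = 56 ≠ 0.
Test x = -1: value = 120 ≠ 0.
Test x = 2: value = 24 ≠ 0.
Test x = -2: value = 140 ≠ 0.
Test x = 3: value = 0 ✓, so (x - 3) is a factor.
Synthetic division by (x - 3): bring down 1; 1(3) - 2 = 1; 1(3) - 33 = -30; (-30)(3) + 90 = 0 → quotient x^2 + x - 30, remainder 0.
Solve the quadratic x^2 + x - 30 = 0: discriminant = 1^2 - 4(1)(-30) = 1 + 120 = 121.
sqrt(121) = 11, so x = (-1 ± 11)/2: x = 5 or x = -6.

x = -6, x = 3, x = 5


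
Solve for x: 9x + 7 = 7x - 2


Starting with: 9x + 7 = 7x - 2
Move all x terms to left: (9 - 7)x = -2 - 7
Simplify: 2x = -9
Divide both sides by 2: x = -9/2

x = -9/2


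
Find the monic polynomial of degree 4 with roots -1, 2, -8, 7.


A monic polynomial with roots -1, 2, -8, 7 is:
p(x) = (x + 1)(x - 2)(x + 8)(x - 7)
After multiplying by (x + 1): x + 1
After multiplying by (x - 2): x^2 - x - 2
After multiplying by (x + 8): x^3 + 7x^2 - 10x - 16
After multiplying by (x - 7): x^4 - 59x^2 + 54x + 112

x^4 - 59x^2 + 54x + 112


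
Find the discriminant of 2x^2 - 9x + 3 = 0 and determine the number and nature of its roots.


For ax^2 + bx + c = 0, discriminant D = b^2 - 4ac
Here a = 2, b = -9, c = 3
D = (-9)^2 - 4(2)(3) = 81 - 24 = 57

D = 57 > 0 but not a perfect square
The equation has 2 distinct real irrational roots.

Discriminant = 57, 2 distinct real irrational roots


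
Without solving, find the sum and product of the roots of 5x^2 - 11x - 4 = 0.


By Vieta's formulas for ax^2 + bx + c = 0:
  Sum of roots = -b/a
  Product of roots = c/a

Here a = 5, b = -11, c = -4
Sum = -(-11)/5 = 11/5
Product = -4/5 = -4/5

Sum = 11/5, Product = -4/5


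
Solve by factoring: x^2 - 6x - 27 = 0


We need two numbers that multiply to -27 and add to -6.
Those numbers are -9 and 3 (since (-9) * 3 = -27 and (-9) + 3 = -6).
So x^2 - 6x - 27 = (x - 9)(x + 3) = 0
Setting each factor to zero: x = 9 or x = -3

x = -3, x = 9


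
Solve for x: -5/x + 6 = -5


Subtract 6 from both sides: -5/x = -11
Multiply both sides by x: -5 = -11 * x
Divide by -11: x = 5/11

x = 5/11


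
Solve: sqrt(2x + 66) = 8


Square both sides: 2x + 66 = 8^2 = 64
2x = 64 - 66 = -2
x = -1
Check: sqrt(2*(-1) + 66) = sqrt(64) = 8 ✓

x = -1


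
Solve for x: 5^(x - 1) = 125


Express both sides with the same base.
125 = 5^3
Since the bases match, equate exponents: x - 1 = 3
So x = 3 - (-1) = 4

x = 4


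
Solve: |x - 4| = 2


An absolute value equation |expr| = 2 gives two cases:
Case 1: x - 4 = 2
  x = 6, so x = 6
Case 2: x - 4 = -2
  x = 2, so x = 2

x = 2, x = 6


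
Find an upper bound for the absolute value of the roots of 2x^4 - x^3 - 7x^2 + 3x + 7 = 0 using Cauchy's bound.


Cauchy's bound: all roots r satisfy |r| <= 1 + max(|a_i/a_n|) for i = 0,...,n-1
where a_n is the leading coefficient.

Coefficients: [2, -1, -7, 3, 7]
Leading coefficient a_n = 2
Ratios |a_i/a_n|: 1/2, 7/2, 3/2, 7/2
Maximum ratio: 7/2
Cauchy's bound: |r| <= 1 + 7/2 = 9/2

Upper bound = 9/2


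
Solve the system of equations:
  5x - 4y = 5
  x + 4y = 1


Using Cramer's rule:
Determinant D = (5)(4) - (1)(-4) = 20 + 4 = 24
Dx = (5)(4) - (1)(-4) = 20 + 4 = 24
Dy = (5)(1) - (1)(5) = 5 - 5 = 0
x = Dx/D = 24/24 = 1
y = Dy/D = 0/24 = 0

x = 1, y = 0


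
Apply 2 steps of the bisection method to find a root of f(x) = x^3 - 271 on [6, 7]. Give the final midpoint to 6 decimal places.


f(x) = x^3 - 271
f(6) = -55 < 0
f(7) = 72 > 0

Step 1: midpoint = (6.000000 + 7.000000)/2 = 6.500000
  f(6.500000) = 3.625000
  f(mid) > 0, so root is in [6.000000, 6.500000]

Step 2: midpoint = (6.000000 + 6.500000)/2 = 6.250000
  f(6.250000) = -26.859375
  f(mid) < 0, so root is in [6.250000, 6.500000]

midpoint = 6.250000


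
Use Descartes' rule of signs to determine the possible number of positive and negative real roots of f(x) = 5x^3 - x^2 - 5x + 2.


Descartes' rule of signs:

For positive roots, count sign changes in f(x) = 5x^3 - x^2 - 5x + 2:
Signs of coefficients: +, -, -, +
Number of sign changes: 2
Possible positive real roots: 2, 0

For negative roots, examine f(-x) = -5x^3 - x^2 + 5x + 2:
Signs of coefficients: -, -, +, +
Number of sign changes: 1
Possible negative real roots: 1

Positive roots: 2 or 0; Negative roots: 1


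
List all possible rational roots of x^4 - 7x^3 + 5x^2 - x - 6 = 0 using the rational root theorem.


Rational root theorem: possible roots are ±p/q where:
  p divides the constant term (-6): p ∈ {1, 2, 3, 6}
  q divides the leading coefficient (1): q ∈ {1}

All possible rational roots: -6, -3, -2, -1, 1, 2, 3, 6

-6, -3, -2, -1, 1, 2, 3, 6


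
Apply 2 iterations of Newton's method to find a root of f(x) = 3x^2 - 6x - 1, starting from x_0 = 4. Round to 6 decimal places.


Newton's method: x_(n+1) = x_n - f(x_n)/f'(x_n)
f(x) = 3x^2 - 6x - 1
f'(x) = 6x - 6

Iteration 1:
  f(4.000000) = 23.000000
  f'(4.000000) = 18.000000
  x_1 = 4.000000 - (23.000000)/(18.000000) = 2.722222

Iteration 2:
  f(2.722222) = 4.898148
  f'(2.722222) = 10.333333
  x_2 = 2.722222 - (4.898148)/(10.333333) = 2.248208

x_2 = 2.248208


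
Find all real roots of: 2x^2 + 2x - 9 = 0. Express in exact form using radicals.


Using the quadratic formula: x = (-b ± sqrt(b^2 - 4ac)) / (2a)
Here a = 2, b = 2, c = -9
Discriminant = b^2 - 4ac = 2^2 - 4(2)(-9) = 4 + 72 = 76
Since discriminant = 76 > 0, there are two real roots.
x = (-2 ± 2*sqrt(19)) / 4
Simplifying: x = (-1 ± sqrt(19)) / 2
Numerically: x ≈ 1.6794 or x ≈ -2.6794

x = (-1 + sqrt(19)) / 2 or x = (-1 - sqrt(19)) / 2


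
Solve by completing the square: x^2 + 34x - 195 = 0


Start: x^2 + 34x - 195 = 0
Move constant: x^2 + 34x = 195
Half of 34 is 17, squared is 289
Add 289 to both sides: x^2 + 34x + 289 = 484
(x + 17)^2 = 484
x + 17 = ±22
x = -17 + 22 = 5 or x = -17 - 22 = -39

x = -39, x = 5


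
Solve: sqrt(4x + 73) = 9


Square both sides: 4x + 73 = 9^2 = 81
4x = 81 - 73 = 8
x = 2
Check: sqrt(4*2 + 73) = sqrt(81) = 9 ✓

x = 2


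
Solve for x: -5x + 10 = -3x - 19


Starting with: -5x + 10 = -3x - 19
Move all x terms to left: (-5 + 3)x = -19 - 10
Simplify: -2x = -29
Divide both sides by -2: x = 29/2

x = 29/2


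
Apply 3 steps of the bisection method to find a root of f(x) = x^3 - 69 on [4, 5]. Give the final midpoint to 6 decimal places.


f(x) = x^3 - 69
f(4) = -5 < 0
f(5) = 56 > 0

Step 1: midpoint = (4.000000 + 5.000000)/2 = 4.500000
  f(4.500000) = 22.125000
  f(mid) > 0, so root is in [4.000000, 4.500000]

Step 2: midpoint = (4.000000 + 4.500000)/2 = 4.250000
  f(4.250000) = 7.765625
  f(mid) > 0, so root is in [4.000000, 4.250000]

Step 3: midpoint = (4.000000 + 4.250000)/2 = 4.125000
  f(4.125000) = 1.189453
  f(mid) > 0, so root is in [4.000000, 4.125000]

midpoint = 4.125000


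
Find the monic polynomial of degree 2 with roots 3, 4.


A monic polynomial with roots 3, 4 is:
p(x) = (x - 3)(x - 4)
After multiplying by (x - 3): x - 3
After multiplying by (x - 4): x^2 - 7x + 12

x^2 - 7x + 12


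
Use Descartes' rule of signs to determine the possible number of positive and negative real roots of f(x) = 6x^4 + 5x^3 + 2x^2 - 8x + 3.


Descartes' rule of signs:

For positive roots, count sign changes in f(x) = 6x^4 + 5x^3 + 2x^2 - 8x + 3:
Signs of coefficients: +, +, +, -, +
Number of sign changes: 2
Possible positive real roots: 2, 0

For negative roots, examine f(-x) = 6x^4 - 5x^3 + 2x^2 + 8x + 3:
Signs of coefficients: +, -, +, +, +
Number of sign changes: 2
Possible negative real roots: 2, 0

Positive roots: 2 or 0; Negative roots: 2 or 0


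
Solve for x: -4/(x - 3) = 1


Multiply both sides by (x - 3): -4 = 1(x - 3)
Distribute: -4 = x - 3
x = -4 + 3 = -1
x = -1

x = -1


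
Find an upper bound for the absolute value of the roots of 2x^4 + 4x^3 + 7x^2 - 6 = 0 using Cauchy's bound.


Cauchy's bound: all roots r satisfy |r| <= 1 + max(|a_i/a_n|) for i = 0,...,n-1
where a_n is the leading coefficient.

Coefficients: [2, 4, 7, 0, -6]
Leading coefficient a_n = 2
Ratios |a_i/a_n|: 2, 7/2, 0, 3
Maximum ratio: 7/2
Cauchy's bound: |r| <= 1 + 7/2 = 9/2

Upper bound = 9/2


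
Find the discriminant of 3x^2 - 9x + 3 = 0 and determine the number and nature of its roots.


For ax^2 + bx + c = 0, discriminant D = b^2 - 4ac
Here a = 3, b = -9, c = 3
D = (-9)^2 - 4(3)(3) = 81 - 36 = 45

D = 45 > 0 but not a perfect square
The equation has 2 distinct real irrational roots.

Discriminant = 45, 2 distinct real irrational roots


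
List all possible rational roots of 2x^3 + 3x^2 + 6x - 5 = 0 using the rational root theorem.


Rational root theorem: possible roots are ±p/q where:
  p divides the constant term (-5): p ∈ {1, 5}
  q divides the leading coefficient (2): q ∈ {1, 2}

All possible rational roots: -5, -5/2, -1, -1/2, 1/2, 1, 5/2, 5

-5, -5/2, -1, -1/2, 1/2, 1, 5/2, 5
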